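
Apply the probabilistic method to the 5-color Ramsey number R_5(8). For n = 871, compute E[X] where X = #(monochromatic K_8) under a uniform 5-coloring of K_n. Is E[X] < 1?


E[X] = C(871, 8) · 5^{1 − 28} = 7954689371890086540 · 5^{−27} = 7954689371890086540/7450580596923828125.
As a reduced fraction: E[X] = 1590937874378017308/1490116119384765625 ≈ 1.068.
Is E[X] < 1? NO.
Since E[X] ≥ 1, the first-moment bound is inconclusive at n = 871; it does NOT by itself certify R_5(8) > 871.

E[X] = 1590937874378017308/1490116119384765625 ≈ 1.068; E[X] ≥ 1; first-moment method inconclusive here.


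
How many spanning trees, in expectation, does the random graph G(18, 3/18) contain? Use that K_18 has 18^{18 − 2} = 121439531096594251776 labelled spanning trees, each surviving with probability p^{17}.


K_18 has 18^{18 − 2} = 121439531096594251776 labelled spanning trees.
For each such spanning tree H, let X_H = 1 if all 17 edges of H are present in G. Then P[X_H = 1] = p^{17} = (1/6)^{17} = 1/16926659444736.
Summing the indicators: E[X] = Σ_H E[X_H] = 121439531096594251776 · p^{17} = 121439531096594251776 · 1/16926659444736 = 14348907/2.
Numerically: E[X] ≈ 7.174e+06.

E[X] = 121439531096594251776 · (1/6)^{17} = 14348907/2 ≈ 7.174e+06.


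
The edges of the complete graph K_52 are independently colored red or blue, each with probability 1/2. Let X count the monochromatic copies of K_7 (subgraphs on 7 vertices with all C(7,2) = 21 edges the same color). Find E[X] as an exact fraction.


Let X = Σ_S X_S over the C(52, 7) = 133784560 subsets S of size 7, where X_S = 1 if the K_7 on S is monochromatic.
For a fixed S, the K_7 on S has C(7, 2) = 21 edges. P[all 21 edges red] = (1/2)^21, and likewise for blue, so P[monochromatic] = 2·(1/2)^21 = 2^{1 − 21} = 1/1048576.
Summing: E[X] = C(52, 7) · 2^{1 − 21} = 133784560 · 1/1048576 = 8361535/65536.
Numerically: E[X] ≈ 127.5869.

E[X] = C(52,7)·2^(1−C(7,2)) = 8361535/65536 ≈ 127.5869.


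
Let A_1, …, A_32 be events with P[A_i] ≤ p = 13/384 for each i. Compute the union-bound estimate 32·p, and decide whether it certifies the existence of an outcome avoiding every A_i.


Union bound: P[∪_{i=1}^{32} A_i] ≤ Σ_i P[A_i] ≤ 32·p = 32·(13/384) = 13/12.
Numerically: 13/12 ≈ 1.08333.
Is 13/12 < 1? NO.
Since the bound 13/12 is ≥ 1, the union bound is uninformative here; it does NOT by itself certify existence.

32·p = 13/12 ≈ 1.08333; existence NOT certified by the union bound.


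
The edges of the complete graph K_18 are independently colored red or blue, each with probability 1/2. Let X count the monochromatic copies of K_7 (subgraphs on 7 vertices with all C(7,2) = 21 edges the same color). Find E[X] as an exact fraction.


Let X = Σ_S X_S over the C(18, 7) = 31824 subsets S of size 7, where X_S = 1 if the K_7 on S is monochromatic.
For a fixed S, the K_7 on S has C(7, 2) = 21 edges. P[all 21 edges red] = (1/2)^21, and likewise for blue, so P[monochromatic] = 2·(1/2)^21 = 2^{1 − 21} = 1/1048576.
By linearity: E[X] = C(18, 7) · 2^{1 − 21} = 31824 · 1/1048576 = 1989/65536.
Numerically: E[X] ≈ 0.030350.

E[X] = C(18,7)·2^(1−C(7,2)) = 1989/65536 ≈ 0.030350.


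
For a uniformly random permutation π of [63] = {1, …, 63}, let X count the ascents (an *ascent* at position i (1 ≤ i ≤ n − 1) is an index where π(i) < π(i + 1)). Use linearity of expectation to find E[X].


Write X = Σ X_I over i = 1, …, 62, with X_I the indicator of one ascent.
There are 62 indicators.
For each fixed i, the pair (π(i), π(i+1)) is a uniformly random ordered pair of distinct values from {1, …, 63}; by symmetry P[π(i) < π(i+1)] = 1/2.
By linearity: E[X] = 62 · (1/2) = (63 − 1) · (1/2) = 31 ≈ 31.000000.

E[X] = 31 = 31.000000.


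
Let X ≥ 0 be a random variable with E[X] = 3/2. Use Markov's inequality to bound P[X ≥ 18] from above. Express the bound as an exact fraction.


μ = E[X] = 3/2, a = 18.
Markov: P[X ≥ 18] ≤ μ/a = (3/2)/18 = 1/12.
Numerically: ≈ 0.083333.
(Since a = 18 > μ = 1.500000, the bound 1/12 is < 1 and informative.)

P[X ≥ 18] ≤ 1/12 ≈ 0.083333.


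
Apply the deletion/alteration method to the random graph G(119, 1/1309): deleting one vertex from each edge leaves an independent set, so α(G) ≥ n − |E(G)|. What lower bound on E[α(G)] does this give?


E[|E(G)|] = C(119, 2)·p = 7021 · (1/1309) = 59/11.
E[α(G)] ≥ n − E[|E(G)|] = 119 − 59/11 = 1250/11.
Numerically: ≈ 113.636364.
(This is only a lower bound; the true E[α(G)] may be larger.)

E[α(G)] ≥ 1250/11 ≈ 113.636364.


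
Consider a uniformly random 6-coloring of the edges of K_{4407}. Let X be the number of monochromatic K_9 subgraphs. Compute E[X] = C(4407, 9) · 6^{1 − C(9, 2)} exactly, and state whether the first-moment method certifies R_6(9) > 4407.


E[X] = C(4407, 9) · 6^{1 − 36} = 1713856532599459170657070050 · 6^{−35} = 1713856532599459170657070050/1719070799748422591028658176.
As a reduced fraction: E[X] = 285642755433243195109511675/286511799958070431838109696 ≈ 0.99697.
Is E[X] < 1? YES.
Since E[X] < 1, there exists a 6-coloring of K_{4407} with no monochromatic K_9; hence R_6(9) > 4407.

E[X] = 285642755433243195109511675/286511799958070431838109696 ≈ 0.99697; E[X] < 1, so R_6(9) > 4407.


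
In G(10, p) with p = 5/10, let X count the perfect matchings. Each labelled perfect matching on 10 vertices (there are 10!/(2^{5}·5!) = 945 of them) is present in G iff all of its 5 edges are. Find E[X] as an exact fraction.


K_10 has 10!/(2^{5}·5!) = 945 labelled perfect matchings.
For each such perfect matching H, let X_H = 1 if all 5 edges of H are present in G. Then P[X_H = 1] = p^{5} = (1/2)^{5} = 1/32.
By linearity: E[X] = Σ_H E[X_H] = 945 · p^{5} = 945 · 1/32 = 945/32.
Numerically: E[X] ≈ 29.531.

E[X] = 945 · (1/2)^{5} = 945/32 ≈ 29.531.


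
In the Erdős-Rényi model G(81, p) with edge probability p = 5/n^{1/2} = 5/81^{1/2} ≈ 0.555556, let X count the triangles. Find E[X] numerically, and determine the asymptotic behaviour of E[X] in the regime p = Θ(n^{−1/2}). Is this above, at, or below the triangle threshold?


Number of potential triangles: C(81, 3) = 85320.
Each occurs with probability p³ ≈ (0.555556)³ ≈ 1.71467764e-01.
By linearity: E[X] = C(81, 3)·p³ ≈ 85320 · 1.71467764e-01 ≈ 14629.629630.
Since α = 1/2 < 1, p = c/n^{1/2} ≫ 1/n is above the triangle threshold p ~ 1/n. Asymptotically E[X] ~ (c³/6)·n^{3(1−α)} = (5³/6)·n^{1.5} → ∞; triangles are abundant w.h.p.

E[X] ≈ 14629.629630; in regime p = Θ(1/n^{1/2}) E[X] diverges (above the triangle threshold p ~ 1/n).


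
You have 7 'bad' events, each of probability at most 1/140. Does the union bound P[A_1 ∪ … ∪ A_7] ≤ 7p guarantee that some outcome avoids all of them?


Union bound: P[∪_{i=1}^{7} A_i] ≤ Σ_i P[A_i] ≤ 7·p = 7·(1/140) = 1/20.
Numerically: 1/20 ≈ 0.050.
Is 1/20 < 1? YES.
Since P[∪ A_i] ≤ 1/20 < 1, the complement has P[∩ A_i^c] ≥ 1 − 1/20 = 19/20 > 0, so some outcome avoids every A_i.

7·p = 1/20 ≈ 0.050; existence CERTIFIED by the union bound.


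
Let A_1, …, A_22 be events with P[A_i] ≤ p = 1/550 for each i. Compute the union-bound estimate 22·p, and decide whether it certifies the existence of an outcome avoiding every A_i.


Union bound: P[∪_{i=1}^{22} A_i] ≤ Σ_i P[A_i] ≤ 22·p = 22·(1/550) = 1/25.
Numerically: 1/25 ≈ 0.040000.
Is 1/25 < 1? YES.
Since P[∪ A_i] ≤ 1/25 < 1, the complement has P[∩ A_i^c] ≥ 1 − 1/25 = 24/25 > 0, so some outcome avoids every A_i.

22·p = 1/25 ≈ 0.040000; existence CERTIFIED by the union bound.


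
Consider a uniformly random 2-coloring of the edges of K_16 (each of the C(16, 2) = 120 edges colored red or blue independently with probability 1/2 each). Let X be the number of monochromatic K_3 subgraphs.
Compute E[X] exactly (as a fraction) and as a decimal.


Let X = Σ_S X_S over the C(16, 3) = 560 subsets S of size 3, where X_S = 1 if the K_3 on S is monochromatic.
For a fixed S, the K_3 on S has C(3, 2) = 3 edges. P[all 3 edges red] = (1/2)^3, and likewise for blue, so P[monochromatic] = 2·(1/2)^3 = 2^{1 − 3} = 1/4.
By linearity of expectation: E[X] = C(16, 3) · 2^{1 − 3} = 560 · 1/4 = 140.
Numerically: E[X] ≈ 140.000.

E[X] = C(16,3)·2^(1−C(3,2)) = 140 ≈ 140.000.


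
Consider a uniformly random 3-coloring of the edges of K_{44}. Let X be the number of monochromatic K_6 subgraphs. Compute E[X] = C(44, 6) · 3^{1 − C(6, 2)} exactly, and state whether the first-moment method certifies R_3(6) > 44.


E[X] = C(44, 6) · 3^{1 − 15} = 7059052 · 3^{−14} = 7059052/4782969.
As a reduced fraction: E[X] = 7059052/4782969 ≈ 1.4758724.
Is E[X] < 1? NO.
Since E[X] ≥ 1, the first-moment bound is inconclusive at n = 44; it does NOT by itself certify R_3(6) > 44.

E[X] = 7059052/4782969 ≈ 1.4758724; E[X] ≥ 1; first-moment method inconclusive here.


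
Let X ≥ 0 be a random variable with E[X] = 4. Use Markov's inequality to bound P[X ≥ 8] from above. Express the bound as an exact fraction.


μ = E[X] = 4, a = 8.
Markov: P[X ≥ 8] ≤ μ/a = (4)/8 = 1/2.
Numerically: ≈ 0.50000.
(Since a = 8 > μ = 4.00000, the bound 1/2 is < 1 and informative.)

P[X ≥ 8] ≤ 1/2 ≈ 0.50000.


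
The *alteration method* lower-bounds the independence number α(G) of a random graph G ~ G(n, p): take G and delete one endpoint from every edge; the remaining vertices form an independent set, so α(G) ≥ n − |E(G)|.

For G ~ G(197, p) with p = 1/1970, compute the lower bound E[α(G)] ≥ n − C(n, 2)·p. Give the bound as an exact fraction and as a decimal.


E[|E(G)|] = C(197, 2)·p = 19306 · (1/1970) = 49/5.
E[α(G)] ≥ n − E[|E(G)|] = 197 − 49/5 = 936/5.
Numerically: ≈ 187.2000.
(This is only a lower bound; the true E[α(G)] may be larger.)

E[α(G)] ≥ 936/5 ≈ 187.2000.


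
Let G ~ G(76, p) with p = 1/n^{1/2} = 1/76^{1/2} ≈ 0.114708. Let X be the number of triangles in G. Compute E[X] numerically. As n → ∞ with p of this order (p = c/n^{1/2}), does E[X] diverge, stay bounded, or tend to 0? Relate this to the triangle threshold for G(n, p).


Number of potential triangles: C(76, 3) = 70300.
Each occurs with probability p³ ≈ (0.114708)³ ≈ 1.50931404e-03.
By linearity: E[X] = C(76, 3)·p³ ≈ 70300 · 1.50931404e-03 ≈ 106.104777.
Since α = 1/2 < 1, p = c/n^{1/2} ≫ 1/n is above the triangle threshold p ~ 1/n. Asymptotically E[X] ~ (c³/6)·n^{3(1−α)} = (1³/6)·n^{1.5} → ∞; triangles are abundant w.h.p.

E[X] ≈ 106.104777; in regime p = Θ(1/n^{1/2}) E[X] diverges (above the triangle threshold p ~ 1/n).


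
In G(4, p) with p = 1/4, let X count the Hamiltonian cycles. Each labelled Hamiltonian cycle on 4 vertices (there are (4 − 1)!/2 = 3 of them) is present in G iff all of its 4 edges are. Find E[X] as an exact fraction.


K_4 has (4 − 1)!/2 = 3 labelled Hamiltonian cycles.
For each such Hamiltonian cycle H, let X_H = 1 if all 4 edges of H are present in G. Then P[X_H = 1] = p^{4} = (1/4)^{4} = 1/256.
By linearity of expectation: E[X] = Σ_H E[X_H] = 3 · p^{4} = 3 · 1/256 = 3/256.
Numerically: E[X] ≈ 0.011719.

E[X] = 3 · (1/4)^{4} = 3/256 ≈ 0.011719.


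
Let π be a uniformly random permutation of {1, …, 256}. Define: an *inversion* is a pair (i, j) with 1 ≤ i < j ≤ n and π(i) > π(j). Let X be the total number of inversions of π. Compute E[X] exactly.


Write X = Σ X_I over the C(256, 2) = 32640 pairs i < j, with X_I the indicator of one inversion.
There are 32640 indicators.
For each fixed pair i < j, the values π(i) and π(j) are two distinct elements of {1, …, 256} in uniformly random order; by symmetry P[π(i) > π(j)] = 1/2.
By linearity: E[X] = 32640 · (1/2) = C(256, 2) · (1/2) = 32640/2 = 16320 ≈ 16320.0000.

E[X] = 16320 = 16320.0000.


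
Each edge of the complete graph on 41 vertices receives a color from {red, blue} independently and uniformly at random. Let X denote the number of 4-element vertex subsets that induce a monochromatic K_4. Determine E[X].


Let X = Σ_S X_S over the C(41, 4) = 101270 subsets S of size 4, where X_S = 1 if the K_4 on S is monochromatic.
For a fixed S, the K_4 on S has C(4, 2) = 6 edges. P[all 6 edges red] = (1/2)^6, and likewise for blue, so P[monochromatic] = 2·(1/2)^6 = 2^{1 − 6} = 1/32.
Summing: E[X] = C(41, 4) · 2^{1 − 6} = 101270 · 1/32 = 50635/16.
Numerically: E[X] ≈ 3164.688.

E[X] = C(41,4)·2^(1−C(4,2)) = 50635/16 ≈ 3164.688.


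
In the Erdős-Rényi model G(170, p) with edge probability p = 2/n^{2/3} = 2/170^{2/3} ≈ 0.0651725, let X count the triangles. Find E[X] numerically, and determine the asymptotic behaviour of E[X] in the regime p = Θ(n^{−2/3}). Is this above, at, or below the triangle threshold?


Number of potential triangles: C(170, 3) = 804440.
Each occurs with probability p³ ≈ (0.0651725)³ ≈ 2.76816609e-04.
By linearity: E[X] = C(170, 3)·p³ ≈ 804440 · 2.76816609e-04 ≈ 222.682353.
Since α = 2/3 < 1, p = c/n^{2/3} ≫ 1/n is above the triangle threshold p ~ 1/n. Asymptotically E[X] ~ (c³/6)·n^{3(1−α)} = (2³/6)·n^{1} → ∞; triangles are abundant w.h.p.

E[X] ≈ 222.682353; in regime p = Θ(1/n^{2/3}) E[X] diverges (above the triangle threshold p ~ 1/n).


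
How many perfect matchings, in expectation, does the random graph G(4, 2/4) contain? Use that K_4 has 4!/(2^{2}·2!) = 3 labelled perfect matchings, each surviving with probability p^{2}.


K_4 has 4!/(2^{2}·2!) = 3 labelled perfect matchings.
For each such perfect matching H, let X_H = 1 if all 2 edges of H are present in G. Then P[X_H = 1] = p^{2} = (1/2)^{2} = 1/4.
By linearity: E[X] = Σ_H E[X_H] = 3 · p^{2} = 3 · 1/4 = 3/4.
Numerically: E[X] ≈ 0.75.

E[X] = 3 · (1/2)^{2} = 3/4 ≈ 0.75.


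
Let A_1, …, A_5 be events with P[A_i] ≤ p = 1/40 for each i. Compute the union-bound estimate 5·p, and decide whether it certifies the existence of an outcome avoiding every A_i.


Union bound: P[∪_{i=1}^{5} A_i] ≤ Σ_i P[A_i] ≤ 5·p = 5·(1/40) = 1/8.
Numerically: 1/8 ≈ 0.125.
Is 1/8 < 1? YES.
Since P[∪ A_i] ≤ 1/8 < 1, the complement has P[∩ A_i^c] ≥ 1 − 1/8 = 7/8 > 0, so some outcome avoids every A_i.

5·p = 1/8 ≈ 0.125; existence CERTIFIED by the union bound.


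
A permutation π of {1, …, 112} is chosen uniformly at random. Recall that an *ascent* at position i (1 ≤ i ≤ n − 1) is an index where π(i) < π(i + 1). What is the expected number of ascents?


Write X = Σ X_I over i = 1, …, 111, with X_I the indicator of one ascent.
There are 111 indicators.
For each fixed i, the pair (π(i), π(i+1)) is a uniformly random ordered pair of distinct values from {1, …, 112}; by symmetry P[π(i) < π(i+1)] = 1/2.
By linearity: E[X] = 111 · (1/2) = (112 − 1) · (1/2) = 111/2 ≈ 55.5000.

E[X] = 111/2 = 55.5000.


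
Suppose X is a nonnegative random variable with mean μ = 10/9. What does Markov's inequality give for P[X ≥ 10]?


μ = E[X] = 10/9, a = 10.
Markov: P[X ≥ 10] ≤ μ/a = (10/9)/10 = 1/9.
Numerically: ≈ 0.111.
(Since a = 10 > μ = 1.111, the bound 1/9 is < 1 and informative.)

P[X ≥ 10] ≤ 1/9 ≈ 0.111.


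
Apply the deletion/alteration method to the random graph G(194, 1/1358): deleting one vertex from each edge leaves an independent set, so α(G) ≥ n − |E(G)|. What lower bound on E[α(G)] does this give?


E[|E(G)|] = C(194, 2)·p = 18721 · (1/1358) = 193/14.
E[α(G)] ≥ n − E[|E(G)|] = 194 − 193/14 = 2523/14.
Numerically: ≈ 180.21429.
(This is only a lower bound; the true E[α(G)] may be larger.)

E[α(G)] ≥ 2523/14 ≈ 180.21429.


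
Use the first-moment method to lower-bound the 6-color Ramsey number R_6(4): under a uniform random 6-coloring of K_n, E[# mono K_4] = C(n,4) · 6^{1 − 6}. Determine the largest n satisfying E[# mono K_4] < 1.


We need C(n, 4) · 6^{1 − 6} < 1, i.e. C(n, 4) < 6^{6 − 1} = 7776.
Check values of n near the boundary:
  n = 21: C(21, 4) = 5985; 5985 < 7776? YES
  n = 22: C(22, 4) = 7315; 7315 < 7776? YES
  n = 23: C(23, 4) = 8855; 8855 < 7776? NO
  n = 24: C(24, 4) = 10626; 10626 < 7776? NO
The largest n with C(n, 4) < 7776 is n = 22 (where E[X] = 7315/7776 ≈ 0.94072). Hence R_6(4) > 22, i.e. R_6(4) ≥ 23.

Largest n = 22; hence R_6(4) > 22.


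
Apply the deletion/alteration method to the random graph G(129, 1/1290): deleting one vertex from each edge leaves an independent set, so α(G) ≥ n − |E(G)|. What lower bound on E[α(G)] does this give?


E[|E(G)|] = C(129, 2)·p = 8256 · (1/1290) = 32/5.
E[α(G)] ≥ n − E[|E(G)|] = 129 − 32/5 = 613/5.
Numerically: ≈ 122.600.
(This is only a lower bound; the true E[α(G)] may be larger.)

E[α(G)] ≥ 613/5 ≈ 122.600.


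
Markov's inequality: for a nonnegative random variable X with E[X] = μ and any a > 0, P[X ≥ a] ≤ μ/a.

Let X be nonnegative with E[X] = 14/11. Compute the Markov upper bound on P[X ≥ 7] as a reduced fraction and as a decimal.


μ = E[X] = 14/11, a = 7.
Markov: P[X ≥ 7] ≤ μ/a = (14/11)/7 = 2/11.
Numerically: ≈ 0.181818.
(Since a = 7 > μ = 1.272727, the bound 2/11 is < 1 and informative.)

P[X ≥ 7] ≤ 2/11 ≈ 0.181818.


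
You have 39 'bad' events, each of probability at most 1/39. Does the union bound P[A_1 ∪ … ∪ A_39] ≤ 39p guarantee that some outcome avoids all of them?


Union bound: P[∪_{i=1}^{39} A_i] ≤ Σ_i P[A_i] ≤ 39·p = 39·(1/39) = 1.
Numerically: 1 ≈ 1.0000.
Is 1 < 1? NO.
Since the bound 1 is ≥ 1, the union bound is uninformative here; it does NOT by itself certify existence.

39·p = 1 ≈ 1.0000; existence NOT certified by the union bound.


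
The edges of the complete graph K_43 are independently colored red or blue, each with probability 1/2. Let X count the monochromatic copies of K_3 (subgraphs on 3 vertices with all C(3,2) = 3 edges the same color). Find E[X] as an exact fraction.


Let X = Σ_S X_S over the C(43, 3) = 12341 subsets S of size 3, where X_S = 1 if the K_3 on S is monochromatic.
For a fixed S, the K_3 on S has C(3, 2) = 3 edges. P[all 3 edges red] = (1/2)^3, and likewise for blue, so P[monochromatic] = 2·(1/2)^3 = 2^{1 − 3} = 1/4.
By linearity: E[X] = C(43, 3) · 2^{1 − 3} = 12341 · 1/4 = 12341/4.
Numerically: E[X] ≈ 3085.2500.

E[X] = C(43,3)·2^(1−C(3,2)) = 12341/4 ≈ 3085.2500.


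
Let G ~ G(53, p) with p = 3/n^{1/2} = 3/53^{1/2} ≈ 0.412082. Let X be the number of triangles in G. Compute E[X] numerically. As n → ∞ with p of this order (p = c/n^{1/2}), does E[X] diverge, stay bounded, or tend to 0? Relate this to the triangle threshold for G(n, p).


Number of potential triangles: C(53, 3) = 23426.
Each occurs with probability p³ ≈ (0.412082)³ ≈ 6.99761364e-02.
By linearity: E[X] = C(53, 3)·p³ ≈ 23426 · 6.99761364e-02 ≈ 1639.260970.
Since α = 1/2 < 1, p = c/n^{1/2} ≫ 1/n is above the triangle threshold p ~ 1/n. Asymptotically E[X] ~ (c³/6)·n^{3(1−α)} = (3³/6)·n^{1.5} → ∞; triangles are abundant w.h.p.

E[X] ≈ 1639.260970; in regime p = Θ(1/n^{1/2}) E[X] diverges (above the triangle threshold p ~ 1/n).


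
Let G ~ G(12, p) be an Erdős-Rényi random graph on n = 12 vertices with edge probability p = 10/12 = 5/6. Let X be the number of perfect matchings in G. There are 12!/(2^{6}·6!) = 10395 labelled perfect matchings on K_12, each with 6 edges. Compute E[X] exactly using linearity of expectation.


K_12 has 12!/(2^{6}·6!) = 10395 labelled perfect matchings.
For each such perfect matching H, let X_H = 1 if all 6 edges of H are present in G. Then P[X_H = 1] = p^{6} = (5/6)^{6} = 15625/46656.
By linearity: E[X] = Σ_H E[X_H] = 10395 · p^{6} = 10395 · 15625/46656 = 6015625/1728.
Numerically: E[X] ≈ 3.48e+03.

E[X] = 10395 · (5/6)^{6} = 6015625/1728 ≈ 3.48e+03.


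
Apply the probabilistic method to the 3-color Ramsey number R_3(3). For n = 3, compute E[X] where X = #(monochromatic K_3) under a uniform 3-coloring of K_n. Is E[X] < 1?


E[X] = C(3, 3) · 3^{1 − 3} = 1 · 3^{−2} = 1/9.
As a reduced fraction: E[X] = 1/9 ≈ 0.1111.
Is E[X] < 1? YES.
Since E[X] < 1, there exists a 3-coloring of K_{3} with no monochromatic K_3; hence R_3(3) > 3.

E[X] = 1/9 ≈ 0.1111; E[X] < 1, so R_3(3) > 3.


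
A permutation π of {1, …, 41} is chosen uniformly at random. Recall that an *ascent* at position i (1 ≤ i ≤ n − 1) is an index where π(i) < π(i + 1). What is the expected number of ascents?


Write X = Σ X_I over i = 1, …, 40, with X_I the indicator of one ascent.
There are 40 indicators.
For each fixed i, the pair (π(i), π(i+1)) is a uniformly random ordered pair of distinct values from {1, …, 41}; by symmetry P[π(i) < π(i+1)] = 1/2.
By linearity: E[X] = 40 · (1/2) = (41 − 1) · (1/2) = 20 ≈ 20.000000.

E[X] = 20 = 20.000000.


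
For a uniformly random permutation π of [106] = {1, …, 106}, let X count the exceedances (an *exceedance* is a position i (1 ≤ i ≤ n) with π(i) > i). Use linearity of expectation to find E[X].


Write X = Σ_{i=1}^{106} X_i, where X_i = 1_{π(i) > i}.
For each fixed i, π(i) is uniform over {1, …, 106} (marginal of a uniform permutation), so P[π(i) > i] = (n − i)/n. Summing: Σ_{i=1}^{106} (n − i)/n = (0 + 1 + … + 105)/106 = 106(106 − 1)/(2·106) = (106 − 1)/2.
Hence E[X] = Σ_{i=1}^{106} (106 − i)/106 = 105/2 ≈ 52.50000.

E[X] = 105/2 = 52.50000.


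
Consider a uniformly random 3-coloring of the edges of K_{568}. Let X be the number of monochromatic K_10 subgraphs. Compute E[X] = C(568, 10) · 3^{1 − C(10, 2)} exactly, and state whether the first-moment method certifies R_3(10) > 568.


E[X] = C(568, 10) · 3^{1 − 45} = 889446337783744949208 · 3^{−44} = 889446337783744949208/984770902183611232881.
As a reduced fraction: E[X] = 98827370864860549912/109418989131512359209 ≈ 0.9032013.
Is E[X] < 1? YES.
Since E[X] < 1, there exists a 3-coloring of K_{568} with no monochromatic K_10; hence R_3(10) > 568.

E[X] = 98827370864860549912/109418989131512359209 ≈ 0.9032013; E[X] < 1, so R_3(10) > 568.


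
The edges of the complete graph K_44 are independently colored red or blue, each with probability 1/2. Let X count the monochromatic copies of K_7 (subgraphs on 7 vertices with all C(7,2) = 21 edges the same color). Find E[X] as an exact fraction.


Let X = Σ_S X_S over the C(44, 7) = 38320568 subsets S of size 7, where X_S = 1 if the K_7 on S is monochromatic.
For a fixed S, the K_7 on S has C(7, 2) = 21 edges. P[all 21 edges red] = (1/2)^21, and likewise for blue, so P[monochromatic] = 2·(1/2)^21 = 2^{1 − 21} = 1/1048576.
By linearity: E[X] = C(44, 7) · 2^{1 − 21} = 38320568 · 1/1048576 = 4790071/131072.
Numerically: E[X] ≈ 36.5453.

E[X] = C(44,7)·2^(1−C(7,2)) = 4790071/131072 ≈ 36.5453.


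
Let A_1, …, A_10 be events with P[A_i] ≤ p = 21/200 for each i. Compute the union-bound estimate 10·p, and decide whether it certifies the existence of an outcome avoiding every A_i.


Union bound: P[∪_{i=1}^{10} A_i] ≤ Σ_i P[A_i] ≤ 10·p = 10·(21/200) = 21/20.
Numerically: 21/20 ≈ 1.050.
Is 21/20 < 1? NO.
Since the bound 21/20 is ≥ 1, the union bound is uninformative here; it does NOT by itself certify existence.

10·p = 21/20 ≈ 1.050; existence NOT certified by the union bound.


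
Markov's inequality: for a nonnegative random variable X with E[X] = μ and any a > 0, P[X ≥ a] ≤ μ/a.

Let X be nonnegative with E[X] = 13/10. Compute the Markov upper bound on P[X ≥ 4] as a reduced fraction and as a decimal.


μ = E[X] = 13/10, a = 4.
Markov: P[X ≥ 4] ≤ μ/a = (13/10)/4 = 13/40.
Numerically: ≈ 0.325000.
(Since a = 4 > μ = 1.300000, the bound 13/40 is < 1 and informative.)

P[X ≥ 4] ≤ 13/40 ≈ 0.325000.


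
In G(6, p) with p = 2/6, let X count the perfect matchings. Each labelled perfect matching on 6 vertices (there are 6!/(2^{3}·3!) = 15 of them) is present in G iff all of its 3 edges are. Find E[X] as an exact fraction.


K_6 has 6!/(2^{3}·3!) = 15 labelled perfect matchings.
For each such perfect matching H, let X_H = 1 if all 3 edges of H are present in G. Then P[X_H = 1] = p^{3} = (1/3)^{3} = 1/27.
By linearity: E[X] = Σ_H E[X_H] = 15 · p^{3} = 15 · 1/27 = 5/9.
Numerically: E[X] ≈ 0.555556.

E[X] = 15 · (1/3)^{3} = 5/9 ≈ 0.555556.


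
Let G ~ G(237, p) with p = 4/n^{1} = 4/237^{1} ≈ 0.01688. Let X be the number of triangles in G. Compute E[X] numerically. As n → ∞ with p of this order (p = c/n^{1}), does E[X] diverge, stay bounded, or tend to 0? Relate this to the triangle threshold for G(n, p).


Number of potential triangles: C(237, 3) = 2190670.
Each occurs with probability p³ ≈ (0.01688)³ ≈ 4.807673e-06.
By linearity: E[X] = C(237, 3)·p³ ≈ 2190670 · 4.807673e-06 ≈ 10.5320.
Here α = 1, so p = 4/n is exactly at the triangle threshold p ~ 1/n. Asymptotically E[X] → c³/6 = 4³/6 = 32/3 ≈ 10.6667, a bounded constant. In this regime the triangle count is asymptotically Poisson(c³/6).

E[X] ≈ 10.5320; in regime p = Θ(1/n^{1}) E[X] stays bounded (at the triangle threshold p ~ 1/n).


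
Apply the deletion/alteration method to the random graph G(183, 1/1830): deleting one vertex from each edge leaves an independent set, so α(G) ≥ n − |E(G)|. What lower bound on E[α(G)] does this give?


E[|E(G)|] = C(183, 2)·p = 16653 · (1/1830) = 91/10.
E[α(G)] ≥ n − E[|E(G)|] = 183 − 91/10 = 1739/10.
Numerically: ≈ 173.90000.
(This is only a lower bound; the true E[α(G)] may be larger.)

E[α(G)] ≥ 1739/10 ≈ 173.90000.


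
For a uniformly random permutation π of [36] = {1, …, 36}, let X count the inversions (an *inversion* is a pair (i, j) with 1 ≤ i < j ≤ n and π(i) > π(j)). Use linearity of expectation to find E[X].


Write X = Σ X_I over the C(36, 2) = 630 pairs i < j, with X_I the indicator of one inversion.
There are 630 indicators.
For each fixed pair i < j, the values π(i) and π(j) are two distinct elements of {1, …, 36} in uniformly random order; by symmetry P[π(i) > π(j)] = 1/2.
By linearity: E[X] = 630 · (1/2) = C(36, 2) · (1/2) = 630/2 = 315 ≈ 315.000000.

E[X] = 315 = 315.000000.


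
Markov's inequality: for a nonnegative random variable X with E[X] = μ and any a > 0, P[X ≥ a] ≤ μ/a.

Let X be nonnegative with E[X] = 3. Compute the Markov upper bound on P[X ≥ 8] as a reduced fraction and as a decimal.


μ = E[X] = 3, a = 8.
Markov: P[X ≥ 8] ≤ μ/a = (3)/8 = 3/8.
Numerically: ≈ 0.375000.
(Since a = 8 > μ = 3.000000, the bound 3/8 is < 1 and informative.)

P[X ≥ 8] ≤ 3/8 ≈ 0.375000.


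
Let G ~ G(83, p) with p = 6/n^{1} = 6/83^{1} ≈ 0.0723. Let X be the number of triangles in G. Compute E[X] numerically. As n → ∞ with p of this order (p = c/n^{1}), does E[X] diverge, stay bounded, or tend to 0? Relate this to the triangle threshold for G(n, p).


Number of potential triangles: C(83, 3) = 91881.
Each occurs with probability p³ ≈ (0.0723)³ ≈ 3.77763e-04.
By linearity: E[X] = C(83, 3)·p³ ≈ 91881 · 3.77763e-04 ≈ 34.709.
Here α = 1, so p = 6/n is exactly at the triangle threshold p ~ 1/n. Asymptotically E[X] → c³/6 = 6³/6 = 36 ≈ 36.000, a bounded constant. In this regime the triangle count is asymptotically Poisson(c³/6).

E[X] ≈ 34.709; in regime p = Θ(1/n^{1}) E[X] stays bounded (at the triangle threshold p ~ 1/n).


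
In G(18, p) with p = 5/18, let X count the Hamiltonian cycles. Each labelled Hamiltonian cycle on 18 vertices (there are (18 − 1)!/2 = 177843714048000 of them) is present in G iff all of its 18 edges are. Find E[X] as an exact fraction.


K_18 has (18 − 1)!/2 = 177843714048000 labelled Hamiltonian cycles.
For each such Hamiltonian cycle H, let X_H = 1 if all 18 edges of H are present in G. Then P[X_H = 1] = p^{18} = (5/18)^{18} = 3814697265625/39346408075296537575424.
By linearity: E[X] = Σ_H E[X_H] = 177843714048000 · p^{18} = 177843714048000 · 3814697265625/39346408075296537575424 = 56800365447998046875/3294258113514384.
Numerically: E[X] ≈ 1.724e+04.

E[X] = 177843714048000 · (5/18)^{18} = 56800365447998046875/3294258113514384 ≈ 1.724e+04.


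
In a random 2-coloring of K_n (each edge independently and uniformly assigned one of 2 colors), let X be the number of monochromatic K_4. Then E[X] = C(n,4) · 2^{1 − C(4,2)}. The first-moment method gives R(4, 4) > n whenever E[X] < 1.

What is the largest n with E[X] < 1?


We need C(n, 4) · 2^{1 − 6} < 1, i.e. C(n, 4) < 2^{6 − 1} = 32.
Check values of n near the boundary:
  n = 4: C(4, 4) = 1; 1 < 32? YES
  n = 5: C(5, 4) = 5; 5 < 32? YES
  n = 6: C(6, 4) = 15; 15 < 32? YES
  n = 7: C(7, 4) = 35; 35 < 32? NO
  n = 8: C(8, 4) = 70; 70 < 32? NO
  n = 9: C(9, 4) = 126; 126 < 32? NO
The largest n with C(n, 4) < 32 is n = 6 (where E[X] = 15/32 ≈ 0.468750). Hence R(4, 4) > 6, i.e. R(4, 4) ≥ 7.

Largest n = 6; hence R(4, 4) > 6.


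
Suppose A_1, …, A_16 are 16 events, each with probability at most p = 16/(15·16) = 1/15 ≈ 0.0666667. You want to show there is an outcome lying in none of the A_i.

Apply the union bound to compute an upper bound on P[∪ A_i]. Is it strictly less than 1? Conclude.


Union bound: P[∪_{i=1}^{16} A_i] ≤ Σ_i P[A_i] ≤ 16·p = 16·(1/15) = 16/15.
Numerically: 16/15 ≈ 1.0666667.
Is 16/15 < 1? NO.
Since the bound 16/15 is ≥ 1, the union bound is uninformative here; it does NOT by itself certify existence.

16·p = 16/15 ≈ 1.0666667; existence NOT certified by the union bound.


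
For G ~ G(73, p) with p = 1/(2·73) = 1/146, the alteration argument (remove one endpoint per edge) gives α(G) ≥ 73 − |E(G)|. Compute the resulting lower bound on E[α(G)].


E[|E(G)|] = C(73, 2)·p = 2628 · (1/146) = 18.
E[α(G)] ≥ n − E[|E(G)|] = 73 − 18 = 55.
Numerically: ≈ 55.0000.
(This is only a lower bound; the true E[α(G)] may be larger.)

E[α(G)] ≥ 55 ≈ 55.0000.


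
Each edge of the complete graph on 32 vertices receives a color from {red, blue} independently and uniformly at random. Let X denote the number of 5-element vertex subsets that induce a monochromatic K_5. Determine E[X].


Let X = Σ_S X_S over the C(32, 5) = 201376 subsets S of size 5, where X_S = 1 if the K_5 on S is monochromatic.
For a fixed S, the K_5 on S has C(5, 2) = 10 edges. P[all 10 edges red] = (1/2)^10, and likewise for blue, so P[monochromatic] = 2·(1/2)^10 = 2^{1 − 10} = 1/512.
By linearity: E[X] = C(32, 5) · 2^{1 − 10} = 201376 · 1/512 = 6293/16.
Numerically: E[X] ≈ 393.3125.

E[X] = C(32,5)·2^(1−C(5,2)) = 6293/16 ≈ 393.3125.


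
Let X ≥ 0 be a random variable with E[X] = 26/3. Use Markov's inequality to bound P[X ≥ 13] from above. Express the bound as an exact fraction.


μ = E[X] = 26/3, a = 13.
Markov: P[X ≥ 13] ≤ μ/a = (26/3)/13 = 2/3.
Numerically: ≈ 0.6667.
(Since a = 13 > μ = 8.6667, the bound 2/3 is < 1 and informative.)

P[X ≥ 13] ≤ 2/3 ≈ 0.6667.


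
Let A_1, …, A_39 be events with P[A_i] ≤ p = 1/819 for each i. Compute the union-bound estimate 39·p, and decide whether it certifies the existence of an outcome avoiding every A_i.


Union bound: P[∪_{i=1}^{39} A_i] ≤ Σ_i P[A_i] ≤ 39·p = 39·(1/819) = 1/21.
Numerically: 1/21 ≈ 0.0476.
Is 1/21 < 1? YES.
Since P[∪ A_i] ≤ 1/21 < 1, the complement has P[∩ A_i^c] ≥ 1 − 1/21 = 20/21 > 0, so some outcome avoids every A_i.

39·p = 1/21 ≈ 0.0476; existence CERTIFIED by the union bound.


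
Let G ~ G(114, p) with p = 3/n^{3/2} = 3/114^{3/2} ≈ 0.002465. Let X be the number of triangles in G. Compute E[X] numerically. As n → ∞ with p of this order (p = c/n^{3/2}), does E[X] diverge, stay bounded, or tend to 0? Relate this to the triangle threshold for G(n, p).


Number of potential triangles: C(114, 3) = 240464.
Each occurs with probability p³ ≈ (0.002465)³ ≈ 1.497242e-08.
By linearity: E[X] = C(114, 3)·p³ ≈ 240464 · 1.497242e-08 ≈ 0.0036.
Since α = 3/2 > 1, p = c/n^{3/2} = o(1/n) is below the triangle threshold p ~ 1/n. Asymptotically E[X] ~ (c³/6)·n^{3(1−α)} = (3³/6)·n^{-1.5} → 0, so by Markov's inequality G has no triangles w.h.p.

E[X] ≈ 0.0036; in regime p = Θ(1/n^{3/2}) E[X] tends to 0 (below the triangle threshold p ~ 1/n).


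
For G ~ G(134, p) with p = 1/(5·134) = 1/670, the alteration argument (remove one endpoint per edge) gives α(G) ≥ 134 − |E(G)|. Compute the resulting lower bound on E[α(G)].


E[|E(G)|] = C(134, 2)·p = 8911 · (1/670) = 133/10.
E[α(G)] ≥ n − E[|E(G)|] = 134 − 133/10 = 1207/10.
Numerically: ≈ 120.700.
(This is only a lower bound; the true E[α(G)] may be larger.)

E[α(G)] ≥ 1207/10 ≈ 120.700.


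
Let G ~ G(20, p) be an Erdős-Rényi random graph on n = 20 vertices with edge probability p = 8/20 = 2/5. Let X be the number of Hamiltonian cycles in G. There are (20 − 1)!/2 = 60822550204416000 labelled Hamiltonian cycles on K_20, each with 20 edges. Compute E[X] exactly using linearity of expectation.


K_20 has (20 − 1)!/2 = 60822550204416000 labelled Hamiltonian cycles.
For each such Hamiltonian cycle H, let X_H = 1 if all 20 edges of H are present in G. Then P[X_H = 1] = p^{20} = (2/5)^{20} = 1048576/95367431640625.
Summing the indicators: E[X] = Σ_H E[X_H] = 60822550204416000 · p^{20} = 60822550204416000 · 1048576/95367431640625 = 510216531225165692928/762939453125.
Numerically: E[X] ≈ 6.68751e+08.

E[X] = 60822550204416000 · (2/5)^{20} = 510216531225165692928/762939453125 ≈ 6.68751e+08.


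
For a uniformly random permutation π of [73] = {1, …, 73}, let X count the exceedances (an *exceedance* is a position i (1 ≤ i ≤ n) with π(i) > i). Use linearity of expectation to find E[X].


Write X = Σ_{i=1}^{73} X_i, where X_i = 1_{π(i) > i}.
For each fixed i, π(i) is uniform over {1, …, 73} (marginal of a uniform permutation), so P[π(i) > i] = (n − i)/n. Summing: Σ_{i=1}^{73} (n − i)/n = (0 + 1 + … + 72)/73 = 73(73 − 1)/(2·73) = (73 − 1)/2.
Hence E[X] = Σ_{i=1}^{73} (73 − i)/73 = 36 ≈ 36.0000.

E[X] = 36 = 36.0000.


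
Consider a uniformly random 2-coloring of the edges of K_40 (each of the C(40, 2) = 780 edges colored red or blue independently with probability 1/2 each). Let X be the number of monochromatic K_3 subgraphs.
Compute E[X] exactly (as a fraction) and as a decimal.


Let X = Σ_S X_S over the C(40, 3) = 9880 subsets S of size 3, where X_S = 1 if the K_3 on S is monochromatic.
For a fixed S, the K_3 on S has C(3, 2) = 3 edges. P[all 3 edges red] = (1/2)^3, and likewise for blue, so P[monochromatic] = 2·(1/2)^3 = 2^{1 − 3} = 1/4.
By linearity of expectation: E[X] = C(40, 3) · 2^{1 − 3} = 9880 · 1/4 = 2470.
Numerically: E[X] ≈ 2470.000.

E[X] = C(40,3)·2^(1−C(3,2)) = 2470 ≈ 2470.000.


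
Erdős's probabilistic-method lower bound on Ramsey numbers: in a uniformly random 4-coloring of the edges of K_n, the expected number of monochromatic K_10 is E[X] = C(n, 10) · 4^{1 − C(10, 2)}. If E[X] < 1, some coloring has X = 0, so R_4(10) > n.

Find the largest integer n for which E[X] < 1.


We need C(n, 10) · 4^{1 − 45} < 1, i.e. C(n, 10) < 4^{45 − 1} = 309485009821345068724781056.
Check values of n near the boundary:
  n = 2018: C(2018, 10) = 301820606687612220663963508; 301820606687612220663963508 < 309485009821345068724781056? YES
  n = 2019: C(2019, 10) = 303322949179835278009229628; 303322949179835278009229628 < 309485009821345068724781056? YES
  n = 2020: C(2020, 10) = 304832018578739931133653656; 304832018578739931133653656 < 309485009821345068724781056? YES
  n = 2021: C(2021, 10) = 306347841644770462864800616; 306347841644770462864800616 < 309485009821345068724781056? YES
  n = 2022: C(2022, 10) = 307870445231474093395937796; 307870445231474093395937796 < 309485009821345068724781056? YES
  n = 2023: C(2023, 10) = 309399856285778485315440716; 309399856285778485315440716 < 309485009821345068724781056? YES
  n = 2024: C(2024, 10) = 310936101848269937576192656; 310936101848269937576192656 < 309485009821345068724781056? NO
The largest n with C(n, 10) < 309485009821345068724781056 is n = 2023 (where E[X] = 77349964071444621328860179/77371252455336267181195264 ≈ 0.999725). Hence R_4(10) > 2023, i.e. R_4(10) ≥ 2024.

Largest n = 2023; hence R_4(10) > 2023.


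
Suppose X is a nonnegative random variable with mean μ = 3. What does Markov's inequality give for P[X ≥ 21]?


μ = E[X] = 3, a = 21.
Markov: P[X ≥ 21] ≤ μ/a = (3)/21 = 1/7.
Numerically: ≈ 0.14286.
(Since a = 21 > μ = 3.00000, the bound 1/7 is < 1 and informative.)

P[X ≥ 21] ≤ 1/7 ≈ 0.14286.


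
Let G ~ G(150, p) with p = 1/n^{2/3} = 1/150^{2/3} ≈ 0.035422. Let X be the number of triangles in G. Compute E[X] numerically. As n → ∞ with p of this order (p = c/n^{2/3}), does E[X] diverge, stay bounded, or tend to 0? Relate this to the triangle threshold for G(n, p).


Number of potential triangles: C(150, 3) = 551300.
Each occurs with probability p³ ≈ (0.035422)³ ≈ 4.4444444e-05.
By linearity: E[X] = C(150, 3)·p³ ≈ 551300 · 4.4444444e-05 ≈ 24.50222.
Since α = 2/3 < 1, p = c/n^{2/3} ≫ 1/n is above the triangle threshold p ~ 1/n. Asymptotically E[X] ~ (c³/6)·n^{3(1−α)} = (1³/6)·n^{1} → ∞; triangles are abundant w.h.p.

E[X] ≈ 24.50222; in regime p = Θ(1/n^{2/3}) E[X] diverges (above the triangle threshold p ~ 1/n).


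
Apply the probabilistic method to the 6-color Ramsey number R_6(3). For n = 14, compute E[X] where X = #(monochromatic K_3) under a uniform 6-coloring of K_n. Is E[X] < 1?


E[X] = C(14, 3) · 6^{1 − 3} = 364 · 6^{−2} = 364/36.
As a reduced fraction: E[X] = 91/9 ≈ 10.11111.
Is E[X] < 1? NO.
Since E[X] ≥ 1, the first-moment bound is inconclusive at n = 14; it does NOT by itself certify R_6(3) > 14.

E[X] = 91/9 ≈ 10.11111; E[X] ≥ 1; first-moment method inconclusive here.


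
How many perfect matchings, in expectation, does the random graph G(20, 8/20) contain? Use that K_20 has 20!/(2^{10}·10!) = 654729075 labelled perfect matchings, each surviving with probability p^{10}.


K_20 has 20!/(2^{10}·10!) = 654729075 labelled perfect matchings.
For each such perfect matching H, let X_H = 1 if all 10 edges of H are present in G. Then P[X_H = 1] = p^{10} = (2/5)^{10} = 1024/9765625.
By linearity: E[X] = Σ_H E[X_H] = 654729075 · p^{10} = 654729075 · 1024/9765625 = 26817702912/390625.
Numerically: E[X] ≈ 68653.

E[X] = 654729075 · (2/5)^{10} = 26817702912/390625 ≈ 68653.


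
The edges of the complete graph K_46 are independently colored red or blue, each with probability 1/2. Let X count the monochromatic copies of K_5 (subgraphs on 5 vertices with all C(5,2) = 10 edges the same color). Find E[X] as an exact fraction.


Let X = Σ_S X_S over the C(46, 5) = 1370754 subsets S of size 5, where X_S = 1 if the K_5 on S is monochromatic.
For a fixed S, the K_5 on S has C(5, 2) = 10 edges. P[all 10 edges red] = (1/2)^10, and likewise for blue, so P[monochromatic] = 2·(1/2)^10 = 2^{1 − 10} = 1/512.
By linearity of expectation: E[X] = C(46, 5) · 2^{1 − 10} = 1370754 · 1/512 = 685377/256.
Numerically: E[X] ≈ 2677.25391.

E[X] = C(46,5)·2^(1−C(5,2)) = 685377/256 ≈ 2677.25391.


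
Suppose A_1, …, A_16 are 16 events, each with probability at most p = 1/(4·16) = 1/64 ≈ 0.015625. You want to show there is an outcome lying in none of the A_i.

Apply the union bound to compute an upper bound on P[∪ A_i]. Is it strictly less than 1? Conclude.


Union bound: P[∪_{i=1}^{16} A_i] ≤ Σ_i P[A_i] ≤ 16·p = 16·(1/64) = 1/4.
Numerically: 1/4 ≈ 0.250000.
Is 1/4 < 1? YES.
Since P[∪ A_i] ≤ 1/4 < 1, the complement has P[∩ A_i^c] ≥ 1 − 1/4 = 3/4 > 0, so some outcome avoids every A_i.

16·p = 1/4 ≈ 0.250000; existence CERTIFIED by the union bound.


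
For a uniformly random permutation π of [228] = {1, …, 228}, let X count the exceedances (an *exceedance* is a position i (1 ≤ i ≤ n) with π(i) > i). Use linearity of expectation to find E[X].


Write X = Σ_{i=1}^{228} X_i, where X_i = 1_{π(i) > i}.
For each fixed i, π(i) is uniform over {1, …, 228} (marginal of a uniform permutation), so P[π(i) > i] = (n − i)/n. Summing: Σ_{i=1}^{228} (n − i)/n = (0 + 1 + … + 227)/228 = 228(228 − 1)/(2·228) = (228 − 1)/2.
Hence E[X] = Σ_{i=1}^{228} (228 − i)/228 = 227/2 ≈ 113.50000.

E[X] = 227/2 = 113.50000.
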